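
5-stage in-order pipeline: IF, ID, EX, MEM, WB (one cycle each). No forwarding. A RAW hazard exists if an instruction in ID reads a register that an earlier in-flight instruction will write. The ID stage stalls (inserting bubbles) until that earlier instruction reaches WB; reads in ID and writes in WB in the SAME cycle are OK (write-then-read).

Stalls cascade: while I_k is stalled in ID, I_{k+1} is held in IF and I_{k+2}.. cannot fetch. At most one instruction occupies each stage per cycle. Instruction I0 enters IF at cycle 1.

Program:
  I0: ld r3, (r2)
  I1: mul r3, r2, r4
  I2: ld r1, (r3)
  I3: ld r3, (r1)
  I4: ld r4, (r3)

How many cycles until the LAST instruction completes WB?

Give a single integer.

I0 ld r3 <- r2: IF@1 ID@2 stall=0 (-) EX@3 MEM@4 WB@5
I1 mul r3 <- r2,r4: IF@2 ID@3 stall=0 (-) EX@4 MEM@5 WB@6
I2 ld r1 <- r3: IF@3 ID@4 stall=2 (RAW on I1.r3 (WB@6)) EX@7 MEM@8 WB@9
I3 ld r3 <- r1: IF@4 ID@7 stall=2 (RAW on I2.r1 (WB@9)) EX@10 MEM@11 WB@12
I4 ld r4 <- r3: IF@7 ID@10 stall=2 (RAW on I3.r3 (WB@12)) EX@13 MEM@14 WB@15

Answer: 15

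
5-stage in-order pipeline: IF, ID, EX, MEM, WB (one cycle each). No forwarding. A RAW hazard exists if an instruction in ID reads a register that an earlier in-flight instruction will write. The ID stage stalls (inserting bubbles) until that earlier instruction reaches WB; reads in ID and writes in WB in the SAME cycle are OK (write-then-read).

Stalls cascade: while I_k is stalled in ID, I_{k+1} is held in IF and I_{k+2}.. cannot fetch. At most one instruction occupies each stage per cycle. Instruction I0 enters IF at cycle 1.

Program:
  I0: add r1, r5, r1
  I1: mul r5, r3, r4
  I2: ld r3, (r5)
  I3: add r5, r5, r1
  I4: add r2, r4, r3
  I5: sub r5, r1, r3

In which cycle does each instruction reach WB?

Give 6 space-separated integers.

Answer: 5 6 9 10 12 13

Derivation:
I0 add r1 <- r5,r1: IF@1 ID@2 stall=0 (-) EX@3 MEM@4 WB@5
I1 mul r5 <- r3,r4: IF@2 ID@3 stall=0 (-) EX@4 MEM@5 WB@6
I2 ld r3 <- r5: IF@3 ID@4 stall=2 (RAW on I1.r5 (WB@6)) EX@7 MEM@8 WB@9
I3 add r5 <- r5,r1: IF@4 ID@7 stall=0 (-) EX@8 MEM@9 WB@10
I4 add r2 <- r4,r3: IF@7 ID@8 stall=1 (RAW on I2.r3 (WB@9)) EX@10 MEM@11 WB@12
I5 sub r5 <- r1,r3: IF@8 ID@10 stall=0 (-) EX@11 MEM@12 WB@13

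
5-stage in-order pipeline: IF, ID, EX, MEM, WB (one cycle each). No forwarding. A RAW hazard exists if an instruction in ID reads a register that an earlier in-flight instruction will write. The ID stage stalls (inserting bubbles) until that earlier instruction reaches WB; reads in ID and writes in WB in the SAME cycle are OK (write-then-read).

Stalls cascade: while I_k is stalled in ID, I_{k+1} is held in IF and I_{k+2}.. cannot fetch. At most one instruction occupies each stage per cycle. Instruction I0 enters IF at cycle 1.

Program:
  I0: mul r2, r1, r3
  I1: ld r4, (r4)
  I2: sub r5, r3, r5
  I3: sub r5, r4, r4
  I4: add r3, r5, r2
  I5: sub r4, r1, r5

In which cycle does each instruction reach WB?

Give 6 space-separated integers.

Answer: 5 6 7 9 12 13

Derivation:
I0 mul r2 <- r1,r3: IF@1 ID@2 stall=0 (-) EX@3 MEM@4 WB@5
I1 ld r4 <- r4: IF@2 ID@3 stall=0 (-) EX@4 MEM@5 WB@6
I2 sub r5 <- r3,r5: IF@3 ID@4 stall=0 (-) EX@5 MEM@6 WB@7
I3 sub r5 <- r4,r4: IF@4 ID@5 stall=1 (RAW on I1.r4 (WB@6)) EX@7 MEM@8 WB@9
I4 add r3 <- r5,r2: IF@5 ID@7 stall=2 (RAW on I3.r5 (WB@9)) EX@10 MEM@11 WB@12
I5 sub r4 <- r1,r5: IF@7 ID@10 stall=0 (-) EX@11 MEM@12 WB@13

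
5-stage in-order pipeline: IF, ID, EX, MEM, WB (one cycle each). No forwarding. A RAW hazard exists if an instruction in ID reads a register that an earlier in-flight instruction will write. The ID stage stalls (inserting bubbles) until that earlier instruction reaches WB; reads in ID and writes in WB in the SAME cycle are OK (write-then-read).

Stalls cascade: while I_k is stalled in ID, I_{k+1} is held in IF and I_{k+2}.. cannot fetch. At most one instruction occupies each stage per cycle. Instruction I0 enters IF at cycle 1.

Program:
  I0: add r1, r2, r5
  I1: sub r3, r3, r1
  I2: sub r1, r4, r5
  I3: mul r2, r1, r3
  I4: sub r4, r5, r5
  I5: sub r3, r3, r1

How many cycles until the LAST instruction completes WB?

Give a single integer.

I0 add r1 <- r2,r5: IF@1 ID@2 stall=0 (-) EX@3 MEM@4 WB@5
I1 sub r3 <- r3,r1: IF@2 ID@3 stall=2 (RAW on I0.r1 (WB@5)) EX@6 MEM@7 WB@8
I2 sub r1 <- r4,r5: IF@3 ID@6 stall=0 (-) EX@7 MEM@8 WB@9
I3 mul r2 <- r1,r3: IF@6 ID@7 stall=2 (RAW on I2.r1 (WB@9)) EX@10 MEM@11 WB@12
I4 sub r4 <- r5,r5: IF@7 ID@10 stall=0 (-) EX@11 MEM@12 WB@13
I5 sub r3 <- r3,r1: IF@10 ID@11 stall=0 (-) EX@12 MEM@13 WB@14

Answer: 14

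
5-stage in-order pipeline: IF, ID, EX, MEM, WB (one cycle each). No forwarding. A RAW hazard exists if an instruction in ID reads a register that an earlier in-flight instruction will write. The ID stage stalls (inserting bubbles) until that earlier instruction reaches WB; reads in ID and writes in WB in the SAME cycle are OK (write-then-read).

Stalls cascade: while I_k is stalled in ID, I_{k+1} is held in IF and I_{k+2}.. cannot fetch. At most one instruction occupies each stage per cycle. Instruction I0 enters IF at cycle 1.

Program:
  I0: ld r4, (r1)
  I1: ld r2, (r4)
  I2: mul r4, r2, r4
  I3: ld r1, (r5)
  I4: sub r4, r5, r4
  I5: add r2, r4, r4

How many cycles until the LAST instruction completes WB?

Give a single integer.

I0 ld r4 <- r1: IF@1 ID@2 stall=0 (-) EX@3 MEM@4 WB@5
I1 ld r2 <- r4: IF@2 ID@3 stall=2 (RAW on I0.r4 (WB@5)) EX@6 MEM@7 WB@8
I2 mul r4 <- r2,r4: IF@3 ID@6 stall=2 (RAW on I1.r2 (WB@8)) EX@9 MEM@10 WB@11
I3 ld r1 <- r5: IF@6 ID@9 stall=0 (-) EX@10 MEM@11 WB@12
I4 sub r4 <- r5,r4: IF@9 ID@10 stall=1 (RAW on I2.r4 (WB@11)) EX@12 MEM@13 WB@14
I5 add r2 <- r4,r4: IF@10 ID@12 stall=2 (RAW on I4.r4 (WB@14)) EX@15 MEM@16 WB@17

Answer: 17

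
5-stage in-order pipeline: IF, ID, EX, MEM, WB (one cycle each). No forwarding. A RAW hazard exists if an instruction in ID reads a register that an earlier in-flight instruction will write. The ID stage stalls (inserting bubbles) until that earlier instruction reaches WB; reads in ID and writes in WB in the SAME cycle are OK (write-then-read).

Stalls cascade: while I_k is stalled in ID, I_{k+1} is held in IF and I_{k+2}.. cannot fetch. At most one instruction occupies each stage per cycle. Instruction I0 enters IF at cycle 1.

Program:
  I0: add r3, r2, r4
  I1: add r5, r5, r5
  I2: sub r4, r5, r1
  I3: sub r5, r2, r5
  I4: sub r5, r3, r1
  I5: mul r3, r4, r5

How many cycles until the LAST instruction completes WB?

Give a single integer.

Answer: 14

Derivation:
I0 add r3 <- r2,r4: IF@1 ID@2 stall=0 (-) EX@3 MEM@4 WB@5
I1 add r5 <- r5,r5: IF@2 ID@3 stall=0 (-) EX@4 MEM@5 WB@6
I2 sub r4 <- r5,r1: IF@3 ID@4 stall=2 (RAW on I1.r5 (WB@6)) EX@7 MEM@8 WB@9
I3 sub r5 <- r2,r5: IF@4 ID@7 stall=0 (-) EX@8 MEM@9 WB@10
I4 sub r5 <- r3,r1: IF@7 ID@8 stall=0 (-) EX@9 MEM@10 WB@11
I5 mul r3 <- r4,r5: IF@8 ID@9 stall=2 (RAW on I4.r5 (WB@11)) EX@12 MEM@13 WB@14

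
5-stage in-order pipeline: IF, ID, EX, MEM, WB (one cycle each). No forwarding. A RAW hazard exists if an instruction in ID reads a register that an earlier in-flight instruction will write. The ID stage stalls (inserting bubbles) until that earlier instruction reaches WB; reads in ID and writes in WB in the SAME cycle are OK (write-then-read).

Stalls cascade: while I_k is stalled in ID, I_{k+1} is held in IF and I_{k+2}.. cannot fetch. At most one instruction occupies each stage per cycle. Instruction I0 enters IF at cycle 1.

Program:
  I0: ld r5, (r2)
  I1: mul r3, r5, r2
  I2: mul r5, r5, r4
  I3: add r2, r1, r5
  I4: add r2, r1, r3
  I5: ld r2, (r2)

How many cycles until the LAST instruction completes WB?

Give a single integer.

I0 ld r5 <- r2: IF@1 ID@2 stall=0 (-) EX@3 MEM@4 WB@5
I1 mul r3 <- r5,r2: IF@2 ID@3 stall=2 (RAW on I0.r5 (WB@5)) EX@6 MEM@7 WB@8
I2 mul r5 <- r5,r4: IF@3 ID@6 stall=0 (-) EX@7 MEM@8 WB@9
I3 add r2 <- r1,r5: IF@6 ID@7 stall=2 (RAW on I2.r5 (WB@9)) EX@10 MEM@11 WB@12
I4 add r2 <- r1,r3: IF@7 ID@10 stall=0 (-) EX@11 MEM@12 WB@13
I5 ld r2 <- r2: IF@10 ID@11 stall=2 (RAW on I4.r2 (WB@13)) EX@14 MEM@15 WB@16

Answer: 16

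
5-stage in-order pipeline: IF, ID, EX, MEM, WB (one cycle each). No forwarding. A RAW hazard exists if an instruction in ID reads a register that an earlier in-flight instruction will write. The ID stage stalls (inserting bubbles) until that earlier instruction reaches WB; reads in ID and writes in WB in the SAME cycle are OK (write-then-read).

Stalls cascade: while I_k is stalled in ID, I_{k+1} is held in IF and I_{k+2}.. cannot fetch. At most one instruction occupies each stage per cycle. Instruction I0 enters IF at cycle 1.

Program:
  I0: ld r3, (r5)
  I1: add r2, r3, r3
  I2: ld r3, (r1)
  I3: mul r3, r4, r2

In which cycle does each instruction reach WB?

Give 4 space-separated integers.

Answer: 5 8 9 11

Derivation:
I0 ld r3 <- r5: IF@1 ID@2 stall=0 (-) EX@3 MEM@4 WB@5
I1 add r2 <- r3,r3: IF@2 ID@3 stall=2 (RAW on I0.r3 (WB@5)) EX@6 MEM@7 WB@8
I2 ld r3 <- r1: IF@3 ID@6 stall=0 (-) EX@7 MEM@8 WB@9
I3 mul r3 <- r4,r2: IF@6 ID@7 stall=1 (RAW on I1.r2 (WB@8)) EX@9 MEM@10 WB@11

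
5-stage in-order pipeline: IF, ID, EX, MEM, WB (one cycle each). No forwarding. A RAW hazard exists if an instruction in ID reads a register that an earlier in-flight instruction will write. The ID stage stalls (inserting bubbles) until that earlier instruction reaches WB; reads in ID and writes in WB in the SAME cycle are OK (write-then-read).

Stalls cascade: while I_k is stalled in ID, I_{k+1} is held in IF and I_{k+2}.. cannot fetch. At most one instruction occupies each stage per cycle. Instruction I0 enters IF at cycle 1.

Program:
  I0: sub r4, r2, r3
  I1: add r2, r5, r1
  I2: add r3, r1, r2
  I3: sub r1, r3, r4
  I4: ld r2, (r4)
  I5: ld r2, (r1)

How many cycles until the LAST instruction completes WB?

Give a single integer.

Answer: 15

Derivation:
I0 sub r4 <- r2,r3: IF@1 ID@2 stall=0 (-) EX@3 MEM@4 WB@5
I1 add r2 <- r5,r1: IF@2 ID@3 stall=0 (-) EX@4 MEM@5 WB@6
I2 add r3 <- r1,r2: IF@3 ID@4 stall=2 (RAW on I1.r2 (WB@6)) EX@7 MEM@8 WB@9
I3 sub r1 <- r3,r4: IF@4 ID@7 stall=2 (RAW on I2.r3 (WB@9)) EX@10 MEM@11 WB@12
I4 ld r2 <- r4: IF@7 ID@10 stall=0 (-) EX@11 MEM@12 WB@13
I5 ld r2 <- r1: IF@10 ID@11 stall=1 (RAW on I3.r1 (WB@12)) EX@13 MEM@14 WB@15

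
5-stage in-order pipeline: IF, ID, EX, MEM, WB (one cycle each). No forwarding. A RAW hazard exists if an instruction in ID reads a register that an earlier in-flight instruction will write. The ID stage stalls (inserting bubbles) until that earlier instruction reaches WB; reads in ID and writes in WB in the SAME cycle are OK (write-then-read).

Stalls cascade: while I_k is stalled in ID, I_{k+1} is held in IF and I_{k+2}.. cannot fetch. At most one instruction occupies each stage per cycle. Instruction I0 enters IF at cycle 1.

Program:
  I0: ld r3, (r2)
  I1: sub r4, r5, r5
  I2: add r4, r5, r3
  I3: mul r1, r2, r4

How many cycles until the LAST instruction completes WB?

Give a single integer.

Answer: 11

Derivation:
I0 ld r3 <- r2: IF@1 ID@2 stall=0 (-) EX@3 MEM@4 WB@5
I1 sub r4 <- r5,r5: IF@2 ID@3 stall=0 (-) EX@4 MEM@5 WB@6
I2 add r4 <- r5,r3: IF@3 ID@4 stall=1 (RAW on I0.r3 (WB@5)) EX@6 MEM@7 WB@8
I3 mul r1 <- r2,r4: IF@4 ID@6 stall=2 (RAW on I2.r4 (WB@8)) EX@9 MEM@10 WB@11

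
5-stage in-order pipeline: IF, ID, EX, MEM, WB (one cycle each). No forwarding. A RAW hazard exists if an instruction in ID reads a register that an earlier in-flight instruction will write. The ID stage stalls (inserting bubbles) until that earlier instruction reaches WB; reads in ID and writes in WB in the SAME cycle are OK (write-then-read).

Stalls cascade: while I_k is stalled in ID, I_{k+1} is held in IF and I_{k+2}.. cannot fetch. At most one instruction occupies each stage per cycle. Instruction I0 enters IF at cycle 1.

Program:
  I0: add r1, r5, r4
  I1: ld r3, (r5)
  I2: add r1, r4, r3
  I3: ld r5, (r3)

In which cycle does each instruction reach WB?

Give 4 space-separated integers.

Answer: 5 6 9 10

Derivation:
I0 add r1 <- r5,r4: IF@1 ID@2 stall=0 (-) EX@3 MEM@4 WB@5
I1 ld r3 <- r5: IF@2 ID@3 stall=0 (-) EX@4 MEM@5 WB@6
I2 add r1 <- r4,r3: IF@3 ID@4 stall=2 (RAW on I1.r3 (WB@6)) EX@7 MEM@8 WB@9
I3 ld r5 <- r3: IF@4 ID@7 stall=0 (-) EX@8 MEM@9 WB@10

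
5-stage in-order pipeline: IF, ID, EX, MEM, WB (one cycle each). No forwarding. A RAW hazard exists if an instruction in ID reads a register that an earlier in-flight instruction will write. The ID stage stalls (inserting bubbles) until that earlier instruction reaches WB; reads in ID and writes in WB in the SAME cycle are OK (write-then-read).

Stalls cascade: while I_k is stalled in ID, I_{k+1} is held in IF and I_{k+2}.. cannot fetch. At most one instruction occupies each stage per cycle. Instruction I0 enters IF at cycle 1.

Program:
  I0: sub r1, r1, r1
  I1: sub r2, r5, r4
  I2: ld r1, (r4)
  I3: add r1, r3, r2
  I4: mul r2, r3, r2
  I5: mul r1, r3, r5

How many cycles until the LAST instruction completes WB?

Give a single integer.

I0 sub r1 <- r1,r1: IF@1 ID@2 stall=0 (-) EX@3 MEM@4 WB@5
I1 sub r2 <- r5,r4: IF@2 ID@3 stall=0 (-) EX@4 MEM@5 WB@6
I2 ld r1 <- r4: IF@3 ID@4 stall=0 (-) EX@5 MEM@6 WB@7
I3 add r1 <- r3,r2: IF@4 ID@5 stall=1 (RAW on I1.r2 (WB@6)) EX@7 MEM@8 WB@9
I4 mul r2 <- r3,r2: IF@5 ID@7 stall=0 (-) EX@8 MEM@9 WB@10
I5 mul r1 <- r3,r5: IF@7 ID@8 stall=0 (-) EX@9 MEM@10 WB@11

Answer: 11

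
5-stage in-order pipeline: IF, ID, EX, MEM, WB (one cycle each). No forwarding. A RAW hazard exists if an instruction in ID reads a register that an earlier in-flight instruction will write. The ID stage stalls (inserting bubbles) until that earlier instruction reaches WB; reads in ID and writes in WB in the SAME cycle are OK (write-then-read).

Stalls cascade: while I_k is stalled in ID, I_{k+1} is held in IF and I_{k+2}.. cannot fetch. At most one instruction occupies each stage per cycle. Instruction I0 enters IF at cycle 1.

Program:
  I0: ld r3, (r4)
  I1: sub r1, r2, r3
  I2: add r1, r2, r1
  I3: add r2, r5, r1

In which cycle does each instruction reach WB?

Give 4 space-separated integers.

I0 ld r3 <- r4: IF@1 ID@2 stall=0 (-) EX@3 MEM@4 WB@5
I1 sub r1 <- r2,r3: IF@2 ID@3 stall=2 (RAW on I0.r3 (WB@5)) EX@6 MEM@7 WB@8
I2 add r1 <- r2,r1: IF@3 ID@6 stall=2 (RAW on I1.r1 (WB@8)) EX@9 MEM@10 WB@11
I3 add r2 <- r5,r1: IF@6 ID@9 stall=2 (RAW on I2.r1 (WB@11)) EX@12 MEM@13 WB@14

Answer: 5 8 11 14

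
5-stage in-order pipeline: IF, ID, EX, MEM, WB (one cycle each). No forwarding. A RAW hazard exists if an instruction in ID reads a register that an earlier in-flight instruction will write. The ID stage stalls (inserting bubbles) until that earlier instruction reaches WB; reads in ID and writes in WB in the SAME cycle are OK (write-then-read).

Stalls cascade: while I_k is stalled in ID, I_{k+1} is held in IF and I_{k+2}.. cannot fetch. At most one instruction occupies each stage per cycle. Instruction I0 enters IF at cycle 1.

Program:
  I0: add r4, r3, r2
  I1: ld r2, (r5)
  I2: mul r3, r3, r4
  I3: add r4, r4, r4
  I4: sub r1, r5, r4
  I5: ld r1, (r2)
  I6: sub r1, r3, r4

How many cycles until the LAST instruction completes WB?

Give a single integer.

Answer: 14

Derivation:
I0 add r4 <- r3,r2: IF@1 ID@2 stall=0 (-) EX@3 MEM@4 WB@5
I1 ld r2 <- r5: IF@2 ID@3 stall=0 (-) EX@4 MEM@5 WB@6
I2 mul r3 <- r3,r4: IF@3 ID@4 stall=1 (RAW on I0.r4 (WB@5)) EX@6 MEM@7 WB@8
I3 add r4 <- r4,r4: IF@4 ID@6 stall=0 (-) EX@7 MEM@8 WB@9
I4 sub r1 <- r5,r4: IF@6 ID@7 stall=2 (RAW on I3.r4 (WB@9)) EX@10 MEM@11 WB@12
I5 ld r1 <- r2: IF@7 ID@10 stall=0 (-) EX@11 MEM@12 WB@13
I6 sub r1 <- r3,r4: IF@10 ID@11 stall=0 (-) EX@12 MEM@13 WB@14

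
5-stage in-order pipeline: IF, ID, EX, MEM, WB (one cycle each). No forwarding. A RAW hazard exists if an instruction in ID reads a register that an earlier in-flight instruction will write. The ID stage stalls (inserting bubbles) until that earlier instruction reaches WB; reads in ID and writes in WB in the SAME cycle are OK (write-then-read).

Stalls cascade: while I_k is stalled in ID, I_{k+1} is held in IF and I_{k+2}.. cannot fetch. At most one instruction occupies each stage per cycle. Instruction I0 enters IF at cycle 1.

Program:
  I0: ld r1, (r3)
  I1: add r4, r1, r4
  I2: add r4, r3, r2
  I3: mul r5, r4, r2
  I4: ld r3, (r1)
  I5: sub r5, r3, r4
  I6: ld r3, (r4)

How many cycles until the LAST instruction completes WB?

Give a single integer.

I0 ld r1 <- r3: IF@1 ID@2 stall=0 (-) EX@3 MEM@4 WB@5
I1 add r4 <- r1,r4: IF@2 ID@3 stall=2 (RAW on I0.r1 (WB@5)) EX@6 MEM@7 WB@8
I2 add r4 <- r3,r2: IF@3 ID@6 stall=0 (-) EX@7 MEM@8 WB@9
I3 mul r5 <- r4,r2: IF@6 ID@7 stall=2 (RAW on I2.r4 (WB@9)) EX@10 MEM@11 WB@12
I4 ld r3 <- r1: IF@7 ID@10 stall=0 (-) EX@11 MEM@12 WB@13
I5 sub r5 <- r3,r4: IF@10 ID@11 stall=2 (RAW on I4.r3 (WB@13)) EX@14 MEM@15 WB@16
I6 ld r3 <- r4: IF@11 ID@14 stall=0 (-) EX@15 MEM@16 WB@17

Answer: 17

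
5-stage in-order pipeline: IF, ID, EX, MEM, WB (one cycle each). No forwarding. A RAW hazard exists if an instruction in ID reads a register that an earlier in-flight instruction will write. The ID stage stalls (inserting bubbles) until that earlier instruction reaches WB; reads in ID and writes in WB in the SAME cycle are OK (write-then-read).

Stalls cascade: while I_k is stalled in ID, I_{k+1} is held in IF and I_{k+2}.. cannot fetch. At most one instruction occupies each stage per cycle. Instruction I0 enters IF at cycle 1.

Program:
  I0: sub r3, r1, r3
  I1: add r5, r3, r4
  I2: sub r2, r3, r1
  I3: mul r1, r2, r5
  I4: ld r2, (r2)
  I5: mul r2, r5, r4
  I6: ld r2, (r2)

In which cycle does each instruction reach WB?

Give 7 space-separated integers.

Answer: 5 8 9 12 13 14 17

Derivation:
I0 sub r3 <- r1,r3: IF@1 ID@2 stall=0 (-) EX@3 MEM@4 WB@5
I1 add r5 <- r3,r4: IF@2 ID@3 stall=2 (RAW on I0.r3 (WB@5)) EX@6 MEM@7 WB@8
I2 sub r2 <- r3,r1: IF@3 ID@6 stall=0 (-) EX@7 MEM@8 WB@9
I3 mul r1 <- r2,r5: IF@6 ID@7 stall=2 (RAW on I2.r2 (WB@9)) EX@10 MEM@11 WB@12
I4 ld r2 <- r2: IF@7 ID@10 stall=0 (-) EX@11 MEM@12 WB@13
I5 mul r2 <- r5,r4: IF@10 ID@11 stall=0 (-) EX@12 MEM@13 WB@14
I6 ld r2 <- r2: IF@11 ID@12 stall=2 (RAW on I5.r2 (WB@14)) EX@15 MEM@16 WB@17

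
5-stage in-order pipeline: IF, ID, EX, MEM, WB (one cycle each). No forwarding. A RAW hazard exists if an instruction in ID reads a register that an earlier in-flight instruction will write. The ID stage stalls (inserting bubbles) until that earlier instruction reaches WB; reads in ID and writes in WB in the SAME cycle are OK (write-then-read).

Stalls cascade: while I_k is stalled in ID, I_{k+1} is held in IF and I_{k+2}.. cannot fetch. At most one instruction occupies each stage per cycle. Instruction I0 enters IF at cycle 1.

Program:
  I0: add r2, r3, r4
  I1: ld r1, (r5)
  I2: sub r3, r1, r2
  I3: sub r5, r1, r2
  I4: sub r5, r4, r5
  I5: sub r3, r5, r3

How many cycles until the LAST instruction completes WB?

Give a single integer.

I0 add r2 <- r3,r4: IF@1 ID@2 stall=0 (-) EX@3 MEM@4 WB@5
I1 ld r1 <- r5: IF@2 ID@3 stall=0 (-) EX@4 MEM@5 WB@6
I2 sub r3 <- r1,r2: IF@3 ID@4 stall=2 (RAW on I1.r1 (WB@6)) EX@7 MEM@8 WB@9
I3 sub r5 <- r1,r2: IF@4 ID@7 stall=0 (-) EX@8 MEM@9 WB@10
I4 sub r5 <- r4,r5: IF@7 ID@8 stall=2 (RAW on I3.r5 (WB@10)) EX@11 MEM@12 WB@13
I5 sub r3 <- r5,r3: IF@8 ID@11 stall=2 (RAW on I4.r5 (WB@13)) EX@14 MEM@15 WB@16

Answer: 16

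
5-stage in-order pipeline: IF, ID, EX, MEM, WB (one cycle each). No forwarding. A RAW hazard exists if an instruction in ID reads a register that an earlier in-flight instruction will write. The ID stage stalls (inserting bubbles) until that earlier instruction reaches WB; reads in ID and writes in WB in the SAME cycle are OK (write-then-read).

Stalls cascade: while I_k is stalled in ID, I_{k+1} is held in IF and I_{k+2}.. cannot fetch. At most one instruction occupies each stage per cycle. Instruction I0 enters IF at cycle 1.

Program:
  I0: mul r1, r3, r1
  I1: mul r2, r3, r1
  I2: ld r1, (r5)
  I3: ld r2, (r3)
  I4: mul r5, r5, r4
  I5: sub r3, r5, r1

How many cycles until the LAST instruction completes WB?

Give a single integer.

I0 mul r1 <- r3,r1: IF@1 ID@2 stall=0 (-) EX@3 MEM@4 WB@5
I1 mul r2 <- r3,r1: IF@2 ID@3 stall=2 (RAW on I0.r1 (WB@5)) EX@6 MEM@7 WB@8
I2 ld r1 <- r5: IF@3 ID@6 stall=0 (-) EX@7 MEM@8 WB@9
I3 ld r2 <- r3: IF@6 ID@7 stall=0 (-) EX@8 MEM@9 WB@10
I4 mul r5 <- r5,r4: IF@7 ID@8 stall=0 (-) EX@9 MEM@10 WB@11
I5 sub r3 <- r5,r1: IF@8 ID@9 stall=2 (RAW on I4.r5 (WB@11)) EX@12 MEM@13 WB@14

Answer: 14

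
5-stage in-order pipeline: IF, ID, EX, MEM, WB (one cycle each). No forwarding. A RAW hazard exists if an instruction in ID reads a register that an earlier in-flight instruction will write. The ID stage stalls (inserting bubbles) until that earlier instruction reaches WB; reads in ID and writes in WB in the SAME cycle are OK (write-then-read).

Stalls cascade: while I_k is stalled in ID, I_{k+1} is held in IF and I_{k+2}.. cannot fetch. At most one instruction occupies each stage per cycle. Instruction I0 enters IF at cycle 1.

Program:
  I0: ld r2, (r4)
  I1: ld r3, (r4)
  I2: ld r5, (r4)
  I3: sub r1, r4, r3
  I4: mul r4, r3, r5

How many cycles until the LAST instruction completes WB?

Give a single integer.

I0 ld r2 <- r4: IF@1 ID@2 stall=0 (-) EX@3 MEM@4 WB@5
I1 ld r3 <- r4: IF@2 ID@3 stall=0 (-) EX@4 MEM@5 WB@6
I2 ld r5 <- r4: IF@3 ID@4 stall=0 (-) EX@5 MEM@6 WB@7
I3 sub r1 <- r4,r3: IF@4 ID@5 stall=1 (RAW on I1.r3 (WB@6)) EX@7 MEM@8 WB@9
I4 mul r4 <- r3,r5: IF@5 ID@7 stall=0 (-) EX@8 MEM@9 WB@10

Answer: 10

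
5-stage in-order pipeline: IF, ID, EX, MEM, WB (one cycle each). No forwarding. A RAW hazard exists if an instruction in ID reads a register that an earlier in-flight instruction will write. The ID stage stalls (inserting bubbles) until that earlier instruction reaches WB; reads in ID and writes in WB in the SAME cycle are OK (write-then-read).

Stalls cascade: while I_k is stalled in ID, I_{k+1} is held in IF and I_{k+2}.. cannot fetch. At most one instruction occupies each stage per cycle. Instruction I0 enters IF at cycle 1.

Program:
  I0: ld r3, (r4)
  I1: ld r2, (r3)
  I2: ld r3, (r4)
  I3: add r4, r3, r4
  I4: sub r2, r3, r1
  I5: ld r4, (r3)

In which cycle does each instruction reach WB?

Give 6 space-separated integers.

I0 ld r3 <- r4: IF@1 ID@2 stall=0 (-) EX@3 MEM@4 WB@5
I1 ld r2 <- r3: IF@2 ID@3 stall=2 (RAW on I0.r3 (WB@5)) EX@6 MEM@7 WB@8
I2 ld r3 <- r4: IF@3 ID@6 stall=0 (-) EX@7 MEM@8 WB@9
I3 add r4 <- r3,r4: IF@6 ID@7 stall=2 (RAW on I2.r3 (WB@9)) EX@10 MEM@11 WB@12
I4 sub r2 <- r3,r1: IF@7 ID@10 stall=0 (-) EX@11 MEM@12 WB@13
I5 ld r4 <- r3: IF@10 ID@11 stall=0 (-) EX@12 MEM@13 WB@14

Answer: 5 8 9 12 13 14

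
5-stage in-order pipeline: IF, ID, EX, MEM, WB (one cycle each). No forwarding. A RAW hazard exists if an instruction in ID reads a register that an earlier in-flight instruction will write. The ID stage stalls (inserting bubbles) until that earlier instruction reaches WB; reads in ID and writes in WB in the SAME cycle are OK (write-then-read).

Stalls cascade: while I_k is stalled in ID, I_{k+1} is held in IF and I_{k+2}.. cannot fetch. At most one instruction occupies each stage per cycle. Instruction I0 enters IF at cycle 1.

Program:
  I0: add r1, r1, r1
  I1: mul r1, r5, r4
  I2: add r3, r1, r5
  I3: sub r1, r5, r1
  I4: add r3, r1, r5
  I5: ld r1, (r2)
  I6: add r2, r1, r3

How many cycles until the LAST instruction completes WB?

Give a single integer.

Answer: 17

Derivation:
I0 add r1 <- r1,r1: IF@1 ID@2 stall=0 (-) EX@3 MEM@4 WB@5
I1 mul r1 <- r5,r4: IF@2 ID@3 stall=0 (-) EX@4 MEM@5 WB@6
I2 add r3 <- r1,r5: IF@3 ID@4 stall=2 (RAW on I1.r1 (WB@6)) EX@7 MEM@8 WB@9
I3 sub r1 <- r5,r1: IF@4 ID@7 stall=0 (-) EX@8 MEM@9 WB@10
I4 add r3 <- r1,r5: IF@7 ID@8 stall=2 (RAW on I3.r1 (WB@10)) EX@11 MEM@12 WB@13
I5 ld r1 <- r2: IF@8 ID@11 stall=0 (-) EX@12 MEM@13 WB@14
I6 add r2 <- r1,r3: IF@11 ID@12 stall=2 (RAW on I5.r1 (WB@14)) EX@15 MEM@16 WB@17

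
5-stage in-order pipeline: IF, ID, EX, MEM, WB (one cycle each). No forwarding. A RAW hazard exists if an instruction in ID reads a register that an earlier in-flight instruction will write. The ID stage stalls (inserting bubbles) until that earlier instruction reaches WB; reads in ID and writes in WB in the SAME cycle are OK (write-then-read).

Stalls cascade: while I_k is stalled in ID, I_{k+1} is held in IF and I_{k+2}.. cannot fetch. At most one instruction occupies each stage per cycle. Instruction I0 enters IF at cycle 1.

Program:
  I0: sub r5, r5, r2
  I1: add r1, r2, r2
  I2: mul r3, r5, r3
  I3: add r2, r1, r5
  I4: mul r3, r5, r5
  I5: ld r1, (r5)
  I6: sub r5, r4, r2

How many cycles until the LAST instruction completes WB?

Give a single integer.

Answer: 12

Derivation:
I0 sub r5 <- r5,r2: IF@1 ID@2 stall=0 (-) EX@3 MEM@4 WB@5
I1 add r1 <- r2,r2: IF@2 ID@3 stall=0 (-) EX@4 MEM@5 WB@6
I2 mul r3 <- r5,r3: IF@3 ID@4 stall=1 (RAW on I0.r5 (WB@5)) EX@6 MEM@7 WB@8
I3 add r2 <- r1,r5: IF@4 ID@6 stall=0 (-) EX@7 MEM@8 WB@9
I4 mul r3 <- r5,r5: IF@6 ID@7 stall=0 (-) EX@8 MEM@9 WB@10
I5 ld r1 <- r5: IF@7 ID@8 stall=0 (-) EX@9 MEM@10 WB@11
I6 sub r5 <- r4,r2: IF@8 ID@9 stall=0 (-) EX@10 MEM@11 WB@12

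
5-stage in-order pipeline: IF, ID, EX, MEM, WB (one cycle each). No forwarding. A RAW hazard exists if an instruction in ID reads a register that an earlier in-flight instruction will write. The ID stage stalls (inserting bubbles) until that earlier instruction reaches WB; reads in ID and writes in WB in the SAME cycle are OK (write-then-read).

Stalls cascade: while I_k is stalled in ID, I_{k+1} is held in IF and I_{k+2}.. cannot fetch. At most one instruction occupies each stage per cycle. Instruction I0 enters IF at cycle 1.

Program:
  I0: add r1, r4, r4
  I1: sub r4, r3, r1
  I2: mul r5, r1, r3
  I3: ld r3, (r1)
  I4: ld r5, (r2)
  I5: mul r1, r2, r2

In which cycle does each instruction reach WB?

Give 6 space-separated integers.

I0 add r1 <- r4,r4: IF@1 ID@2 stall=0 (-) EX@3 MEM@4 WB@5
I1 sub r4 <- r3,r1: IF@2 ID@3 stall=2 (RAW on I0.r1 (WB@5)) EX@6 MEM@7 WB@8
I2 mul r5 <- r1,r3: IF@3 ID@6 stall=0 (-) EX@7 MEM@8 WB@9
I3 ld r3 <- r1: IF@6 ID@7 stall=0 (-) EX@8 MEM@9 WB@10
I4 ld r5 <- r2: IF@7 ID@8 stall=0 (-) EX@9 MEM@10 WB@11
I5 mul r1 <- r2,r2: IF@8 ID@9 stall=0 (-) EX@10 MEM@11 WB@12

Answer: 5 8 9 10 11 12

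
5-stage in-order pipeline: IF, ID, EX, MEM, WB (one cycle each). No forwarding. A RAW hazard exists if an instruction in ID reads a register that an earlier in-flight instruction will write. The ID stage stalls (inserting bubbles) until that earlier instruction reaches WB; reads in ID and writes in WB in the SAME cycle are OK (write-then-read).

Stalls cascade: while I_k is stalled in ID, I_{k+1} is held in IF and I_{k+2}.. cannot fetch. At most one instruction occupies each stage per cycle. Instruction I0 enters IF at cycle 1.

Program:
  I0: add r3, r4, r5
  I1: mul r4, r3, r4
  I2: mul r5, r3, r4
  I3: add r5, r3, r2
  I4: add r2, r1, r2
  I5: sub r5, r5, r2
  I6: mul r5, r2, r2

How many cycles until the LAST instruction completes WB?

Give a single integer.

I0 add r3 <- r4,r5: IF@1 ID@2 stall=0 (-) EX@3 MEM@4 WB@5
I1 mul r4 <- r3,r4: IF@2 ID@3 stall=2 (RAW on I0.r3 (WB@5)) EX@6 MEM@7 WB@8
I2 mul r5 <- r3,r4: IF@3 ID@6 stall=2 (RAW on I1.r4 (WB@8)) EX@9 MEM@10 WB@11
I3 add r5 <- r3,r2: IF@6 ID@9 stall=0 (-) EX@10 MEM@11 WB@12
I4 add r2 <- r1,r2: IF@9 ID@10 stall=0 (-) EX@11 MEM@12 WB@13
I5 sub r5 <- r5,r2: IF@10 ID@11 stall=2 (RAW on I4.r2 (WB@13)) EX@14 MEM@15 WB@16
I6 mul r5 <- r2,r2: IF@11 ID@14 stall=0 (-) EX@15 MEM@16 WB@17

Answer: 17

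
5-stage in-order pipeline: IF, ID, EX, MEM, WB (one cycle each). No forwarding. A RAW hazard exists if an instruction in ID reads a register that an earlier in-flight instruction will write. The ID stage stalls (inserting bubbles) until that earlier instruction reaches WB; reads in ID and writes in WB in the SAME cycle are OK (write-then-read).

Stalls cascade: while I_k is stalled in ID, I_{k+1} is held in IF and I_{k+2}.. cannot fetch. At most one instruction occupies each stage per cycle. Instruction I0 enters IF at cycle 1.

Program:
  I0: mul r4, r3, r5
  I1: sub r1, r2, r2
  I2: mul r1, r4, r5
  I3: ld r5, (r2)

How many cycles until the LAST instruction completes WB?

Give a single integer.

Answer: 9

Derivation:
I0 mul r4 <- r3,r5: IF@1 ID@2 stall=0 (-) EX@3 MEM@4 WB@5
I1 sub r1 <- r2,r2: IF@2 ID@3 stall=0 (-) EX@4 MEM@5 WB@6
I2 mul r1 <- r4,r5: IF@3 ID@4 stall=1 (RAW on I0.r4 (WB@5)) EX@6 MEM@7 WB@8
I3 ld r5 <- r2: IF@4 ID@6 stall=0 (-) EX@7 MEM@8 WB@9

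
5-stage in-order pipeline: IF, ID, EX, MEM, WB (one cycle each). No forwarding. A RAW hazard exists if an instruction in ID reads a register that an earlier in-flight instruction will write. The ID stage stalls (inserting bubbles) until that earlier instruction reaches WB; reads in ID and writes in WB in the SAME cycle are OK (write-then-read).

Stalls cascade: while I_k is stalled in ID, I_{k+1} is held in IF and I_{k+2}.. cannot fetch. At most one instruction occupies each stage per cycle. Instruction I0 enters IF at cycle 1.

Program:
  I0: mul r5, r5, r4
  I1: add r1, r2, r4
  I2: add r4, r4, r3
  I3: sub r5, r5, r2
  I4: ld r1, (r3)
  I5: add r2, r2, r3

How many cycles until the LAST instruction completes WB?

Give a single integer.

Answer: 10

Derivation:
I0 mul r5 <- r5,r4: IF@1 ID@2 stall=0 (-) EX@3 MEM@4 WB@5
I1 add r1 <- r2,r4: IF@2 ID@3 stall=0 (-) EX@4 MEM@5 WB@6
I2 add r4 <- r4,r3: IF@3 ID@4 stall=0 (-) EX@5 MEM@6 WB@7
I3 sub r5 <- r5,r2: IF@4 ID@5 stall=0 (-) EX@6 MEM@7 WB@8
I4 ld r1 <- r3: IF@5 ID@6 stall=0 (-) EX@7 MEM@8 WB@9
I5 add r2 <- r2,r3: IF@6 ID@7 stall=0 (-) EX@8 MEM@9 WB@10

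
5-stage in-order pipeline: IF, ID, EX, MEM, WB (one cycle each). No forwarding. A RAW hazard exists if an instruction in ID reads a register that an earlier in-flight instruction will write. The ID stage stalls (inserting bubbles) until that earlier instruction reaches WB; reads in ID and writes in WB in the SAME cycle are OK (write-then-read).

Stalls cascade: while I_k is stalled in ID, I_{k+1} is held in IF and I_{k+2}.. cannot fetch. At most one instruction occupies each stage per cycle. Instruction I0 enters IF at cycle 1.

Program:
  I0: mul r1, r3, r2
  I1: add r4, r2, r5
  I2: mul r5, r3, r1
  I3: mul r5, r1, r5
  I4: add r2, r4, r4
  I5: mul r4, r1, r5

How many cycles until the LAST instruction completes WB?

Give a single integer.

Answer: 14

Derivation:
I0 mul r1 <- r3,r2: IF@1 ID@2 stall=0 (-) EX@3 MEM@4 WB@5
I1 add r4 <- r2,r5: IF@2 ID@3 stall=0 (-) EX@4 MEM@5 WB@6
I2 mul r5 <- r3,r1: IF@3 ID@4 stall=1 (RAW on I0.r1 (WB@5)) EX@6 MEM@7 WB@8
I3 mul r5 <- r1,r5: IF@4 ID@6 stall=2 (RAW on I2.r5 (WB@8)) EX@9 MEM@10 WB@11
I4 add r2 <- r4,r4: IF@6 ID@9 stall=0 (-) EX@10 MEM@11 WB@12
I5 mul r4 <- r1,r5: IF@9 ID@10 stall=1 (RAW on I3.r5 (WB@11)) EX@12 MEM@13 WB@14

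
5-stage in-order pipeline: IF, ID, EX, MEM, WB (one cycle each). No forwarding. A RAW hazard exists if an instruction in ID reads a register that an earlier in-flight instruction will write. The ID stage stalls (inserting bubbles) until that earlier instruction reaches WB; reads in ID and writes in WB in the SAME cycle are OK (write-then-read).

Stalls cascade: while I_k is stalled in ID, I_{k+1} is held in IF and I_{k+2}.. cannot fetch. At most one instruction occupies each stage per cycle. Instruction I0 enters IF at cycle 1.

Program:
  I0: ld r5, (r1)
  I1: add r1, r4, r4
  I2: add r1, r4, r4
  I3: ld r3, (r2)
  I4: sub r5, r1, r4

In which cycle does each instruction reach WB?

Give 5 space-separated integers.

I0 ld r5 <- r1: IF@1 ID@2 stall=0 (-) EX@3 MEM@4 WB@5
I1 add r1 <- r4,r4: IF@2 ID@3 stall=0 (-) EX@4 MEM@5 WB@6
I2 add r1 <- r4,r4: IF@3 ID@4 stall=0 (-) EX@5 MEM@6 WB@7
I3 ld r3 <- r2: IF@4 ID@5 stall=0 (-) EX@6 MEM@7 WB@8
I4 sub r5 <- r1,r4: IF@5 ID@6 stall=1 (RAW on I2.r1 (WB@7)) EX@8 MEM@9 WB@10

Answer: 5 6 7 8 10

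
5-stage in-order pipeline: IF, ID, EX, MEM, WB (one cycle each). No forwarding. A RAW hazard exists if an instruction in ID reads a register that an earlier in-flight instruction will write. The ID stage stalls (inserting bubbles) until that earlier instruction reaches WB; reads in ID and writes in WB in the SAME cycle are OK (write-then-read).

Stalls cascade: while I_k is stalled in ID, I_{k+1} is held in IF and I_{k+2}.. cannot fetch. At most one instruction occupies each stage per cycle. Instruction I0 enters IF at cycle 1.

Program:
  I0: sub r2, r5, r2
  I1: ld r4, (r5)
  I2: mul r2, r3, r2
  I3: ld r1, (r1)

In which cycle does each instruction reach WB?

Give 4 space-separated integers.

I0 sub r2 <- r5,r2: IF@1 ID@2 stall=0 (-) EX@3 MEM@4 WB@5
I1 ld r4 <- r5: IF@2 ID@3 stall=0 (-) EX@4 MEM@5 WB@6
I2 mul r2 <- r3,r2: IF@3 ID@4 stall=1 (RAW on I0.r2 (WB@5)) EX@6 MEM@7 WB@8
I3 ld r1 <- r1: IF@4 ID@6 stall=0 (-) EX@7 MEM@8 WB@9

Answer: 5 6 8 9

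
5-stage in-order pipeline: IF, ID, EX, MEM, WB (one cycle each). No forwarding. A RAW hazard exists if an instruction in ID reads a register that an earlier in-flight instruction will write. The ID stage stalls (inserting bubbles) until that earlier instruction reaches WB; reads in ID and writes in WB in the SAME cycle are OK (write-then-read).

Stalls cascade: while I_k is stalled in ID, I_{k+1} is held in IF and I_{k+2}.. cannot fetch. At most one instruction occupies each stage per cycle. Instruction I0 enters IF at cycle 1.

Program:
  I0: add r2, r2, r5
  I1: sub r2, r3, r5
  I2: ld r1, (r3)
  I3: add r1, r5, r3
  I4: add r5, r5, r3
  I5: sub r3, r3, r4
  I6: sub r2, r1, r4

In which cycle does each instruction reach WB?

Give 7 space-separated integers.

I0 add r2 <- r2,r5: IF@1 ID@2 stall=0 (-) EX@3 MEM@4 WB@5
I1 sub r2 <- r3,r5: IF@2 ID@3 stall=0 (-) EX@4 MEM@5 WB@6
I2 ld r1 <- r3: IF@3 ID@4 stall=0 (-) EX@5 MEM@6 WB@7
I3 add r1 <- r5,r3: IF@4 ID@5 stall=0 (-) EX@6 MEM@7 WB@8
I4 add r5 <- r5,r3: IF@5 ID@6 stall=0 (-) EX@7 MEM@8 WB@9
I5 sub r3 <- r3,r4: IF@6 ID@7 stall=0 (-) EX@8 MEM@9 WB@10
I6 sub r2 <- r1,r4: IF@7 ID@8 stall=0 (-) EX@9 MEM@10 WB@11

Answer: 5 6 7 8 9 10 11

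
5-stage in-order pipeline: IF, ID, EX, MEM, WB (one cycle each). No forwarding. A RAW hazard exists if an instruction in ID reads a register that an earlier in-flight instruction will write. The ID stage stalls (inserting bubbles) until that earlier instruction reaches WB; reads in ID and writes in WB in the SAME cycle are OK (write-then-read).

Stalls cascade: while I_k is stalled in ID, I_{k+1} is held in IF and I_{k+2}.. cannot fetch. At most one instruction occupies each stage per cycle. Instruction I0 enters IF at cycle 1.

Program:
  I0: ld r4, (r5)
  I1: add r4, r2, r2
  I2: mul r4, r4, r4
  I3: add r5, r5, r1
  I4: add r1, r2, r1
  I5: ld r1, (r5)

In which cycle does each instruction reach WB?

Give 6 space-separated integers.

I0 ld r4 <- r5: IF@1 ID@2 stall=0 (-) EX@3 MEM@4 WB@5
I1 add r4 <- r2,r2: IF@2 ID@3 stall=0 (-) EX@4 MEM@5 WB@6
I2 mul r4 <- r4,r4: IF@3 ID@4 stall=2 (RAW on I1.r4 (WB@6)) EX@7 MEM@8 WB@9
I3 add r5 <- r5,r1: IF@4 ID@7 stall=0 (-) EX@8 MEM@9 WB@10
I4 add r1 <- r2,r1: IF@7 ID@8 stall=0 (-) EX@9 MEM@10 WB@11
I5 ld r1 <- r5: IF@8 ID@9 stall=1 (RAW on I3.r5 (WB@10)) EX@11 MEM@12 WB@13

Answer: 5 6 9 10 11 13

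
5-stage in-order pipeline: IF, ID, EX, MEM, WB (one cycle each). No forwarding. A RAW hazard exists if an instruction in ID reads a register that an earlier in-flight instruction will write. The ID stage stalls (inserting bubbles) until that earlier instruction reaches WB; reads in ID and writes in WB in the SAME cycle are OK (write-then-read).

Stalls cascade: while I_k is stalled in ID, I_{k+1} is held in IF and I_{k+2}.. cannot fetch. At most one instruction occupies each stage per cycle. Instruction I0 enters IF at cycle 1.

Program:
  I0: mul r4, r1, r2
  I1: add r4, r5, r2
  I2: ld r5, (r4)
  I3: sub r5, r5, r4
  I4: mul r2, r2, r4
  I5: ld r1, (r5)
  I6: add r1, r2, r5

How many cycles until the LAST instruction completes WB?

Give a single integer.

Answer: 16

Derivation:
I0 mul r4 <- r1,r2: IF@1 ID@2 stall=0 (-) EX@3 MEM@4 WB@5
I1 add r4 <- r5,r2: IF@2 ID@3 stall=0 (-) EX@4 MEM@5 WB@6
I2 ld r5 <- r4: IF@3 ID@4 stall=2 (RAW on I1.r4 (WB@6)) EX@7 MEM@8 WB@9
I3 sub r5 <- r5,r4: IF@4 ID@7 stall=2 (RAW on I2.r5 (WB@9)) EX@10 MEM@11 WB@12
I4 mul r2 <- r2,r4: IF@7 ID@10 stall=0 (-) EX@11 MEM@12 WB@13
I5 ld r1 <- r5: IF@10 ID@11 stall=1 (RAW on I3.r5 (WB@12)) EX@13 MEM@14 WB@15
I6 add r1 <- r2,r5: IF@11 ID@13 stall=0 (-) EX@14 MEM@15 WB@16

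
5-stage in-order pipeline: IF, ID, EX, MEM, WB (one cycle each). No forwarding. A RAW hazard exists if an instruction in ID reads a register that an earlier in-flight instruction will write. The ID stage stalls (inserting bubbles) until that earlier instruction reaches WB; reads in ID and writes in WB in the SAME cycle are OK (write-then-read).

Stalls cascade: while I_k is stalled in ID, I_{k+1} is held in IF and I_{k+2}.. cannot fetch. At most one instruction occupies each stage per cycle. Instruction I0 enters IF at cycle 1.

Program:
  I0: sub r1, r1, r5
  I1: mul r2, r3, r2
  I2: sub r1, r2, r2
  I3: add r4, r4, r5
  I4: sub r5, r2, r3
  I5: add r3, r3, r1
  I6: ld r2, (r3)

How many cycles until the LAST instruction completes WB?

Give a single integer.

Answer: 15

Derivation:
I0 sub r1 <- r1,r5: IF@1 ID@2 stall=0 (-) EX@3 MEM@4 WB@5
I1 mul r2 <- r3,r2: IF@2 ID@3 stall=0 (-) EX@4 MEM@5 WB@6
I2 sub r1 <- r2,r2: IF@3 ID@4 stall=2 (RAW on I1.r2 (WB@6)) EX@7 MEM@8 WB@9
I3 add r4 <- r4,r5: IF@4 ID@7 stall=0 (-) EX@8 MEM@9 WB@10
I4 sub r5 <- r2,r3: IF@7 ID@8 stall=0 (-) EX@9 MEM@10 WB@11
I5 add r3 <- r3,r1: IF@8 ID@9 stall=0 (-) EX@10 MEM@11 WB@12
I6 ld r2 <- r3: IF@9 ID@10 stall=2 (RAW on I5.r3 (WB@12)) EX@13 MEM@14 WB@15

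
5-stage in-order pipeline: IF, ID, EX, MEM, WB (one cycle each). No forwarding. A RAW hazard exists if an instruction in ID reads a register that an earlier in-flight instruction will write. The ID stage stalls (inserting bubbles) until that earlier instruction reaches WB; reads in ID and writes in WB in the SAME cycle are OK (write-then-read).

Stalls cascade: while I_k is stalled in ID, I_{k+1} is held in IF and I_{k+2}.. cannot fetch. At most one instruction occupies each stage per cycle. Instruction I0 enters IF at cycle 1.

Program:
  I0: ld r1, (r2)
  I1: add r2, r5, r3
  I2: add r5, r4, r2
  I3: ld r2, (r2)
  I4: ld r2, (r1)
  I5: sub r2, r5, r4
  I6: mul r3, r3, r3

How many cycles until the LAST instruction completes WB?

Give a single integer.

Answer: 13

Derivation:
I0 ld r1 <- r2: IF@1 ID@2 stall=0 (-) EX@3 MEM@4 WB@5
I1 add r2 <- r5,r3: IF@2 ID@3 stall=0 (-) EX@4 MEM@5 WB@6
I2 add r5 <- r4,r2: IF@3 ID@4 stall=2 (RAW on I1.r2 (WB@6)) EX@7 MEM@8 WB@9
I3 ld r2 <- r2: IF@4 ID@7 stall=0 (-) EX@8 MEM@9 WB@10
I4 ld r2 <- r1: IF@7 ID@8 stall=0 (-) EX@9 MEM@10 WB@11
I5 sub r2 <- r5,r4: IF@8 ID@9 stall=0 (-) EX@10 MEM@11 WB@12
I6 mul r3 <- r3,r3: IF@9 ID@10 stall=0 (-) EX@11 MEM@12 WB@13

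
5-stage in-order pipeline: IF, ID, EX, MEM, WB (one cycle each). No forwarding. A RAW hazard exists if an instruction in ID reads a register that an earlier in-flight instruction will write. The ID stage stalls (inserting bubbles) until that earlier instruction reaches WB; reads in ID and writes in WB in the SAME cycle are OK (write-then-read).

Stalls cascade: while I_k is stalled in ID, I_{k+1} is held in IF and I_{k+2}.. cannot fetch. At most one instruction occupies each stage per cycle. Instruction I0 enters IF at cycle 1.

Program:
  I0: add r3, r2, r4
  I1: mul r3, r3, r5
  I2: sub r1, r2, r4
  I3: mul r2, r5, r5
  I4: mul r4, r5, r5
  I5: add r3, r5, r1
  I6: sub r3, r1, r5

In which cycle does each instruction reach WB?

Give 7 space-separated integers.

Answer: 5 8 9 10 11 12 13

Derivation:
I0 add r3 <- r2,r4: IF@1 ID@2 stall=0 (-) EX@3 MEM@4 WB@5
I1 mul r3 <- r3,r5: IF@2 ID@3 stall=2 (RAW on I0.r3 (WB@5)) EX@6 MEM@7 WB@8
I2 sub r1 <- r2,r4: IF@3 ID@6 stall=0 (-) EX@7 MEM@8 WB@9
I3 mul r2 <- r5,r5: IF@6 ID@7 stall=0 (-) EX@8 MEM@9 WB@10
I4 mul r4 <- r5,r5: IF@7 ID@8 stall=0 (-) EX@9 MEM@10 WB@11
I5 add r3 <- r5,r1: IF@8 ID@9 stall=0 (-) EX@10 MEM@11 WB@12
I6 sub r3 <- r1,r5: IF@9 ID@10 stall=0 (-) EX@11 MEM@12 WB@13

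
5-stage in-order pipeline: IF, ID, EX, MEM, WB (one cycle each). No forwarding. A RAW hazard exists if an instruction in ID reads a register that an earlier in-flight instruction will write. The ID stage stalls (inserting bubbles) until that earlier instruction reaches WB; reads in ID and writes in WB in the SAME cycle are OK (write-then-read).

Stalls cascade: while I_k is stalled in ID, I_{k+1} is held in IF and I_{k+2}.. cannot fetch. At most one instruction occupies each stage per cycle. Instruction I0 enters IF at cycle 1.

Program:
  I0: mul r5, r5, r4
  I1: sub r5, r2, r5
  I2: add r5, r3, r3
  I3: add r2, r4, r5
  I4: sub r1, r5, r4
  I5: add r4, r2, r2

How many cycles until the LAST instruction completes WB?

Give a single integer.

I0 mul r5 <- r5,r4: IF@1 ID@2 stall=0 (-) EX@3 MEM@4 WB@5
I1 sub r5 <- r2,r5: IF@2 ID@3 stall=2 (RAW on I0.r5 (WB@5)) EX@6 MEM@7 WB@8
I2 add r5 <- r3,r3: IF@3 ID@6 stall=0 (-) EX@7 MEM@8 WB@9
I3 add r2 <- r4,r5: IF@6 ID@7 stall=2 (RAW on I2.r5 (WB@9)) EX@10 MEM@11 WB@12
I4 sub r1 <- r5,r4: IF@7 ID@10 stall=0 (-) EX@11 MEM@12 WB@13
I5 add r4 <- r2,r2: IF@10 ID@11 stall=1 (RAW on I3.r2 (WB@12)) EX@13 MEM@14 WB@15

Answer: 15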